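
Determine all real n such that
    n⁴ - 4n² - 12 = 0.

Let u = n². The equation becomes u² - 4u - 12 = 0.
Factor: (u + 2)(u - 6) = 0, so u = -2 or u = 6.
n² = -2 < 0 has no real solution.
n² = 6 gives n = ±√(6) ≈ ±2.4495.

n = -2.4495 or n = 2.4495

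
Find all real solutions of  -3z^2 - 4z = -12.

Rearrange to standard form: -3z^2 - 4z + 12 = 0.
Discriminant: (-4)^2 - 4*(-3)*12 = 160.
Quadratic formula: z = (4 +/- sqrt(160)) / (-6).
So z = -2*sqrt(10)/3 - 2/3 ~= -2.7749 or z = -2/3 + 2*sqrt(10)/3 ~= 1.4415.

z = -2.7749 or z = 1.4415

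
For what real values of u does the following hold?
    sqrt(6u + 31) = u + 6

Square both sides: 6u + 31 = (u + 6)^2.
Expand and rearrange: u^2 + 6u + 5 = 0.
Solving gives u = -1 or u = -5.
Check each candidate in the original equation:
  u = -1: sqrt(25) = 5, while u + 6 = 5 — valid.
  u = -5: sqrt(1) = 1, while u + 6 = 1 — valid.

u = -5 or u = -1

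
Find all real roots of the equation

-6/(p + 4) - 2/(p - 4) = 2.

Multiply both sides by (p + 4)(p - 4):
-6(p - 4) - 2(p + 4) = 2(p + 4)(p - 4).
Expand and collect terms: 2p² + 8p - 48 = 0.
By the quadratic formula, p = (-8 ± √448) / 4, so p ≈ 3.2915 or p ≈ -7.2915.
Neither value makes a denominator zero (p ≠ -4, p ≠ 4), so both are valid.

p = -7.2915 or p = 3.2915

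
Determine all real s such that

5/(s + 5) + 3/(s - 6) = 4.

Multiply both sides by (s + 5)(s - 6):
5(s - 6) + 3(s + 5) = 4(s + 5)(s - 6).
Expand and collect terms: 4s² - 12s - 105 = 0.
By the quadratic formula, s = (12 ± √1824) / 8, so s ≈ 6.8385 or s ≈ -3.8385.
Neither value makes a denominator zero (s ≠ -5, s ≠ 6), so both are valid.

s = -3.8385 or s = 6.8385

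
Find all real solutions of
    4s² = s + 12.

Rearrange to standard form: 4s² - s - 12 = 0.
Discriminant: (-1)² − 4·4·(-12) = 193.
Quadratic formula: s = (1 ± √193) / 8.
So s = 1/8 + √(193)/8 ≈ 1.8616 or s = 1/8 - √(193)/8 ≈ -1.6116.

s = -1.6116 or s = 1.8616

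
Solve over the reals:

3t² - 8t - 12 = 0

t = -1.0704 or t = 3.737

Discriminant: (-8)² − 4·3·(-12) = 208.
Quadratic formula: t = (8 ± √208) / 6.
So t = 4/3 + 2·√(13)/3 ≈ 3.737 or t = 4/3 - 2·√(13)/3 ≈ -1.0704.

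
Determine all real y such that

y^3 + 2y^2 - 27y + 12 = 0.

Possible rational roots are divisors of 12. Testing y = 4 gives 0, so (y - 4) is a factor.
Divide: y^3 + 2y^2 - 27y + 12 = (y - 4)(y^2 + 6y - 3).
Apply the quadratic formula to y^2 + 6y - 3 = 0: y = (-6 +/- sqrt(48))/2, i.e. y ~= 0.4641 or y ~= -6.4641.

y = -6.4641 or y = 0.4641 or y = 4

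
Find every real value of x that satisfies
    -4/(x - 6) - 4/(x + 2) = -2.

Multiply both sides by (x - 6)(x + 2):
-4(x + 2) - 4(x - 6) = -2(x - 6)(x + 2).
Expand and collect terms: -2x^2 + 16x + 8 = 0.
By the quadratic formula, x = (-16 +/- sqrt(320)) / -4, so x ~= -0.4721 or x ~= 8.4721.
Neither value makes a denominator zero (x != 6, x != -2), so both are valid.

x = -0.4721 or x = 8.4721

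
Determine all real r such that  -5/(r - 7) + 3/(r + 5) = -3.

r = -5.8855 or r = 8.5521

Multiply both sides by (r - 7)(r + 5):
-5(r + 5) + 3(r - 7) = -3(r - 7)(r + 5).
Expand and collect terms: -3r² + 8r + 151 = 0.
By the quadratic formula, r = (-8 ± √1876) / -6, so r ≈ -5.8855 or r ≈ 8.5521.
Neither value makes a denominator zero (r ≠ 7, r ≠ -5), so both are valid.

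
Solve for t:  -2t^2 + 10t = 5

Rearrange to standard form: -2t^2 + 10t - 5 = 0.
Discriminant: (10)^2 - 4*(-2)*(-5) = 60.
Quadratic formula: t = (-10 +/- sqrt(60)) / (-4).
So t = 5/2 - sqrt(15)/2 ~= 0.5635 or t = sqrt(15)/2 + 5/2 ~= 4.4365.

t = 0.5635 or t = 4.4365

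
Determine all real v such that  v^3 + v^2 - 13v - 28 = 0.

v = 4

Possible rational roots are divisors of -28. Testing v = 4 gives 0, so (v - 4) is a factor.
Divide: v^3 + v^2 - 13v - 28 = (v - 4)(v^2 + 5v + 7).
The quadratic v^2 + 5v + 7 has discriminant -3 < 0, so no further real roots.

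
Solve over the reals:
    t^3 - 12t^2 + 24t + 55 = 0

Possible rational roots are divisors of 55. Testing t = 5 gives 0, so (t - 5) is a factor.
Divide: t^3 - 12t^2 + 24t + 55 = (t - 5)(t^2 - 7t - 11).
Apply the quadratic formula to t^2 - 7t - 11 = 0: t = (7 +/- sqrt(93))/2, i.e. t ~= 8.3218 or t ~= -1.3218.

t = -1.3218 or t = 5 or t = 8.3218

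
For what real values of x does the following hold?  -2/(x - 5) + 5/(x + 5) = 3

x = -3.1856 or x = 4.1856

Multiply both sides by (x - 5)(x + 5):
-2(x + 5) + 5(x - 5) = 3(x - 5)(x + 5).
Expand and collect terms: 3x^2 - 3x - 40 = 0.
By the quadratic formula, x = (3 +/- sqrt(489)) / 6, so x ~= 4.1856 or x ~= -3.1856.
Neither value makes a denominator zero (x != 5, x != -5), so both are valid.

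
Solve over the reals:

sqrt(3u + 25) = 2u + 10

Square both sides: 3u + 25 = (2u + 10)^2.
Expand and rearrange: 4u^2 + 37u + 75 = 0.
Solving gives u = -3 or u = -6.25.
Check each candidate in the original equation:
  u = -3: sqrt(16) = 4, while 2u + 10 = 4 — valid.
  u = -6.25: sqrt(6.25) = 2.5, while 2u + 10 = -2.5 — extraneous.

u = -3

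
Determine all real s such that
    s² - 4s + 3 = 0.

Factor: (s - 3)(s - 1) = 0.
So s = 3 or s = 1.

s = 1 or s = 3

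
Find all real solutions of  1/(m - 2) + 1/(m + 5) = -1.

m = -6.1401 or m = 1.1401

Multiply both sides by (m - 2)(m + 5):
(m + 5) + (m - 2) = -(m - 2)(m + 5).
Expand and collect terms: -m² - 5m + 7 = 0.
By the quadratic formula, m = (5 ± √53) / -2, so m ≈ -6.1401 or m ≈ 1.1401.
Neither value makes a denominator zero (m ≠ 2, m ≠ -5), so both are valid.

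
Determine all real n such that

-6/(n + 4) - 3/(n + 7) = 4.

Multiply both sides by (n + 4)(n + 7):
-6(n + 7) - 3(n + 4) = 4(n + 4)(n + 7).
Expand and collect terms: 4n² + 53n + 166 = 0.
By the quadratic formula, n = (-53 ± √153) / 8, so n ≈ -5.0788 or n ≈ -8.1712.
Neither value makes a denominator zero (n ≠ -4, n ≠ -7), so both are valid.

n = -8.1712 or n = -5.0788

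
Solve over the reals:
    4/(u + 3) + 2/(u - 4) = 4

Multiply both sides by (u + 3)(u - 4):
4(u - 4) + 2(u + 3) = 4(u + 3)(u - 4).
Expand and collect terms: 4u² - 10u - 38 = 0.
By the quadratic formula, u = (10 ± √708) / 8, so u ≈ 4.576 or u ≈ -2.076.
Neither value makes a denominator zero (u ≠ -3, u ≠ 4), so both are valid.

u = -2.076 or u = 4.576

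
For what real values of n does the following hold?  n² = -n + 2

n = -2 or n = 1

Bring every term to one side: n² + n - 2 = 0.
Factor: (n + 2)(n - 1) = 0.
So n = -2 or n = 1.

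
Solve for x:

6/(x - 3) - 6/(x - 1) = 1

x = -1.6056 or x = 5.6056

Multiply both sides by (x - 3)(x - 1):
6(x - 1) - 6(x - 3) = (x - 3)(x - 1).
Expand and collect terms: x² - 4x - 9 = 0.
By the quadratic formula, x = (4 ± √52) / 2, so x ≈ 5.6056 or x ≈ -1.6056.
Neither value makes a denominator zero (x ≠ 3, x ≠ 1), so both are valid.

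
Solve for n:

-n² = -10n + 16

Bring every term to one side: -n² + 10n - 16 = 0.
Factor: -1(n - 8)(n - 2) = 0.
So n = 8 or n = 2.

n = 2 or n = 8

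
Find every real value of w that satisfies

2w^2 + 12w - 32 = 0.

Factor: 2(w + 8)(w - 2) = 0.
So w = -8 or w = 2.

w = -8 or w = 2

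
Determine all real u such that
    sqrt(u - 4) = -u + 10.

u = 8

Square both sides: u - 4 = (-u + 10)^2.
Expand and rearrange: u^2 - 21u + 104 = 0.
Solving gives u = 13 or u = 8.
Check each candidate in the original equation:
  u = 13: sqrt(9) = 3, while -u + 10 = -3 — extraneous.
  u = 8: sqrt(4) = 2, while -u + 10 = 2 — valid.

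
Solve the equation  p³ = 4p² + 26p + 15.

Rearrange: p³ - 4p² - 26p - 15 = 0.
Possible rational roots are divisors of -15. Testing p = -3 gives 0, so (p + 3) is a factor.
Divide: p³ - 4p² - 26p - 15 = (p + 3)(p² - 7p - 5).
Apply the quadratic formula to p² - 7p - 5 = 0: p = (7 ± √69)/2, i.e. p ≈ 7.6533 or p ≈ -0.6533.

p = -3 or p = -0.6533 or p = 7.6533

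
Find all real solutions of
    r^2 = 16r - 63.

r = 7 or r = 9

Bring every term to one side: r^2 - 16r + 63 = 0.
Factor: (r - 9)(r - 7) = 0.
So r = 9 or r = 7.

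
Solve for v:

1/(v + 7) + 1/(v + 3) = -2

v = -7.5616 or v = -3.4384

Multiply both sides by (v + 7)(v + 3):
(v + 3) + (v + 7) = -2(v + 7)(v + 3).
Expand and collect terms: -2v^2 - 22v - 52 = 0.
By the quadratic formula, v = (22 +/- sqrt(68)) / -4, so v ~= -7.5616 or v ~= -3.4384.
Neither value makes a denominator zero (v != -7, v != -3), so both are valid.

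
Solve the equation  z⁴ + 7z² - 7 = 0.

z = -0.9421 or z = 0.9421

Let u = z². The equation becomes u² + 7u - 7 = 0.
By the quadratic formula, u = -7/2 + √(77)/2 or u = -√(77)/2 - 7/2.
z² = -7/2 + √(77)/2 gives z = ±√(-7/2 + √(77)/2) ≈ ±0.9421.
z² = -√(77)/2 - 7/2 < 0 has no real solution.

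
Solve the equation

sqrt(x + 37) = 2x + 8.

Square both sides: x + 37 = (2x + 8)^2.
Expand and rearrange: 4x^2 + 31x + 27 = 0.
Solving gives x = -1 or x = -6.75.
Check each candidate in the original equation:
  x = -1: sqrt(36) = 6, while 2x + 8 = 6 — valid.
  x = -6.75: sqrt(30.25) = 5.5, while 2x + 8 = -5.5 — extraneous.

x = -1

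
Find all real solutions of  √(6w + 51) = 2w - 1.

Square both sides: 6w + 51 = (2w - 1)².
Expand and rearrange: 4w² - 10w - 50 = 0.
Solving gives w = 5 or w = -2.5.
Check each candidate in the original equation:
  w = 5: √(81) = 9, while 2w - 1 = 9 — valid.
  w = -2.5: √(36) = 6, while 2w - 1 = -6 — extraneous.

w = 5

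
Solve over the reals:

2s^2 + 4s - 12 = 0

Discriminant: (4)^2 - 4*2*(-12) = 112.
Quadratic formula: s = (-4 +/- sqrt(112)) / 4.
So s = -1 + sqrt(7) ~= 1.6458 or s = -sqrt(7) - 1 ~= -3.6458.

s = -3.6458 or s = 1.6458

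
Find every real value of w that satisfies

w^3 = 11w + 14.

Rearrange: w^3 - 11w - 14 = 0.
Possible rational roots are divisors of -14. Testing w = -2 gives 0, so (w + 2) is a factor.
Divide: w^3 - 11w - 14 = (w + 2)(w^2 - 2w - 7).
Apply the quadratic formula to w^2 - 2w - 7 = 0: w = (2 +/- sqrt(32))/2, i.e. w ~= 3.8284 or w ~= -1.8284.

w = -2 or w = -1.8284 or w = 3.8284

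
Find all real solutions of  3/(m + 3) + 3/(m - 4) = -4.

m = -3.8295 or m = 3.3295

Multiply both sides by (m + 3)(m - 4):
3(m - 4) + 3(m + 3) = -4(m + 3)(m - 4).
Expand and collect terms: -4m² - 2m + 51 = 0.
By the quadratic formula, m = (2 ± √820) / -8, so m ≈ -3.8295 or m ≈ 3.3295.
Neither value makes a denominator zero (m ≠ -3, m ≠ 4), so both are valid.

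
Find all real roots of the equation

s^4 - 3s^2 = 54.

s = -3 or s = 3

Let u = s^2. The equation becomes u^2 - 3u - 54 = 0.
Factor: (u - 9)(u + 6) = 0, so u = 9 or u = -6.
s^2 = 9 gives s = +/-3.
s^2 = -6 < 0 has no real solution.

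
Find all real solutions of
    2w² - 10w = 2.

w = -0.1926 or w = 5.1926

Rearrange to standard form: 2w² - 10w - 2 = 0.
Discriminant: (-10)² − 4·2·(-2) = 116.
Quadratic formula: w = (10 ± √116) / 4.
So w = 5/2 + √(29)/2 ≈ 5.1926 or w = 5/2 - √(29)/2 ≈ -0.1926.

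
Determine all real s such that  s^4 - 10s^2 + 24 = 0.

s = -2.4495 or s = -2 or s = 2 or s = 2.4495

Let u = s^2. The equation becomes u^2 - 10u + 24 = 0.
Factor: (u - 4)(u - 6) = 0, so u = 4 or u = 6.
s^2 = 4 gives s = +/-2.
s^2 = 6 gives s = +/-sqrt(6) ~= +/-2.4495.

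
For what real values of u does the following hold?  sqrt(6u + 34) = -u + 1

Square both sides: 6u + 34 = (-u + 1)^2.
Expand and rearrange: u^2 - 8u - 33 = 0.
Solving gives u = 11 or u = -3.
Check each candidate in the original equation:
  u = 11: sqrt(100) = 10, while -u + 1 = -10 — extraneous.
  u = -3: sqrt(16) = 4, while -u + 1 = 4 — valid.

u = -3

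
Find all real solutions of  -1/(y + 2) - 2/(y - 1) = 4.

y = -2.2947 or y = 0.5447

Multiply both sides by (y + 2)(y - 1):
-(y - 1) - 2(y + 2) = 4(y + 2)(y - 1).
Expand and collect terms: 4y² + 7y - 5 = 0.
By the quadratic formula, y = (-7 ± √129) / 8, so y ≈ 0.5447 or y ≈ -2.2947.
Neither value makes a denominator zero (y ≠ -2, y ≠ 1), so both are valid.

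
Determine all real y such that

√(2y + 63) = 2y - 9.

y = 9

Square both sides: 2y + 63 = (2y - 9)².
Expand and rearrange: 4y² - 38y + 18 = 0.
Solving gives y = 9 or y = 0.5.
Check each candidate in the original equation:
  y = 9: √(81) = 9, while 2y - 9 = 9 — valid.
  y = 0.5: √(64) = 8, while 2y - 9 = -8 — extraneous.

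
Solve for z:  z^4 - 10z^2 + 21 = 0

z = -2.6458 or z = -1.7321 or z = 1.7321 or z = 2.6458

Let u = z^2. The equation becomes u^2 - 10u + 21 = 0.
Factor: (u - 7)(u - 3) = 0, so u = 7 or u = 3.
z^2 = 7 gives z = +/-sqrt(7) ~= +/-2.6458.
z^2 = 3 gives z = +/-sqrt(3) ~= +/-1.7321.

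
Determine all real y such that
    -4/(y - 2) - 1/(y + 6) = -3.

Multiply both sides by (y - 2)(y + 6):
-4(y + 6) - (y - 2) = -3(y - 2)(y + 6).
Expand and collect terms: -3y² - 7y + 58 = 0.
By the quadratic formula, y = (7 ± √745) / -6, so y ≈ -5.7158 or y ≈ 3.3824.
Neither value makes a denominator zero (y ≠ 2, y ≠ -6), so both are valid.

y = -5.7158 or y = 3.3824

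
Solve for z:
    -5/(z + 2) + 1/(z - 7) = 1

z = -6.6589 or z = 7.6589

Multiply both sides by (z + 2)(z - 7):
-5(z - 7) + (z + 2) = (z + 2)(z - 7).
Expand and collect terms: z² - z - 51 = 0.
By the quadratic formula, z = (1 ± √205) / 2, so z ≈ 7.6589 or z ≈ -6.6589.
Neither value makes a denominator zero (z ≠ -2, z ≠ 7), so both are valid.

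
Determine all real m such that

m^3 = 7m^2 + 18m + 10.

Rearrange: m^3 - 7m^2 - 18m - 10 = 0.
Possible rational roots are divisors of -10. Testing m = -1 gives 0, so (m + 1) is a factor.
Divide: m^3 - 7m^2 - 18m - 10 = (m + 1)(m^2 - 8m - 10).
Apply the quadratic formula to m^2 - 8m - 10 = 0: m = (8 +/- sqrt(104))/2, i.e. m ~= 9.099 or m ~= -1.099.

m = -1.099 or m = -1 or m = 9.099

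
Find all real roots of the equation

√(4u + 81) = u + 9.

u = 0

Square both sides: 4u + 81 = (u + 9)².
Expand and rearrange: u² + 14u = 0.
Solving gives u = 0 or u = -14.
Check each candidate in the original equation:
  u = 0: √(81) = 9, while u + 9 = 9 — valid.
  u = -14: √(25) = 5, while u + 9 = -5 — extraneous.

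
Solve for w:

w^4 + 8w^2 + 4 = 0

No real solutions.

Let u = w^2. The equation becomes u^2 + 8u + 4 = 0.
By the quadratic formula, u = -4 + 2*sqrt(3) or u = -4 - 2*sqrt(3).
w^2 = -4 + 2*sqrt(3) < 0 has no real solution.
w^2 = -4 - 2*sqrt(3) < 0 has no real solution.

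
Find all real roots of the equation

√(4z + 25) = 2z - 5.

z = 6

Square both sides: 4z + 25 = (2z - 5)².
Expand and rearrange: 4z² - 24z = 0.
Solving gives z = 6 or z = 0.
Check each candidate in the original equation:
  z = 6: √(49) = 7, while 2z - 5 = 7 — valid.
  z = 0: √(25) = 5, while 2z - 5 = -5 — extraneous.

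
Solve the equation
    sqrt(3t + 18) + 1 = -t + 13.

Isolate the radical: sqrt(3t + 18) = -t + 12.
Square both sides: 3t + 18 = (-t + 12)^2.
Expand and rearrange: t^2 - 27t + 126 = 0.
Solving gives t = 21 or t = 6.
Check each candidate in the original equation:
  t = 21: sqrt(81) = 9, while -t + 12 = -9 — extraneous.
  t = 6: sqrt(36) = 6, while -t + 12 = 6 — valid.

t = 6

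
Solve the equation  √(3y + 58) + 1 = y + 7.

y = 2

Isolate the radical: √(3y + 58) = y + 6.
Square both sides: 3y + 58 = (y + 6)².
Expand and rearrange: y² + 9y - 22 = 0.
Solving gives y = 2 or y = -11.
Check each candidate in the original equation:
  y = 2: √(64) = 8, while y + 6 = 8 — valid.
  y = -11: √(25) = 5, while y + 6 = -5 — extraneous.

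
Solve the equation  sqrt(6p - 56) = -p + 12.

p = 10

Square both sides: 6p - 56 = (-p + 12)^2.
Expand and rearrange: p^2 - 30p + 200 = 0.
Solving gives p = 20 or p = 10.
Check each candidate in the original equation:
  p = 20: sqrt(64) = 8, while -p + 12 = -8 — extraneous.
  p = 10: sqrt(4) = 2, while -p + 12 = 2 — valid.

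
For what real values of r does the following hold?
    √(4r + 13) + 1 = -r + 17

r = 9

Isolate the radical: √(4r + 13) = -r + 16.
Square both sides: 4r + 13 = (-r + 16)².
Expand and rearrange: r² - 36r + 243 = 0.
Solving gives r = 27 or r = 9.
Check each candidate in the original equation:
  r = 27: √(121) = 11, while -r + 16 = -11 — extraneous.
  r = 9: √(49) = 7, while -r + 16 = 7 — valid.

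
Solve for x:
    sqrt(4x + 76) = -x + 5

x = -3

Square both sides: 4x + 76 = (-x + 5)^2.
Expand and rearrange: x^2 - 14x - 51 = 0.
Solving gives x = 17 or x = -3.
Check each candidate in the original equation:
  x = 17: sqrt(144) = 12, while -x + 5 = -12 — extraneous.
  x = -3: sqrt(64) = 8, while -x + 5 = 8 — valid.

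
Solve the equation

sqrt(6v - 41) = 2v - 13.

Square both sides: 6v - 41 = (2v - 13)^2.
Expand and rearrange: 4v^2 - 58v + 210 = 0.
Solving gives v = 7.5 or v = 7.
Check each candidate in the original equation:
  v = 7.5: sqrt(4) = 2, while 2v - 13 = 2 — valid.
  v = 7: sqrt(1) = 1, while 2v - 13 = 1 — valid.

v = 7 or v = 7.5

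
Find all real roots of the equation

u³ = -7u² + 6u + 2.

u = -7.7417 or u = -0.2583 or u = 1

Rearrange: u³ + 7u² - 6u - 2 = 0.
Possible rational roots are divisors of -2. Testing u = 1 gives 0, so (u - 1) is a factor.
Divide: u³ + 7u² - 6u - 2 = (u - 1)(u² + 8u + 2).
Apply the quadratic formula to u² + 8u + 2 = 0: u = (-8 ± √56)/2, i.e. u ≈ -0.2583 or u ≈ -7.7417.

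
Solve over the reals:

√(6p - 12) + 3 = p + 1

p = 2 or p = 8

Isolate the radical: √(6p - 12) = p - 2.
Square both sides: 6p - 12 = (p - 2)².
Expand and rearrange: p² - 10p + 16 = 0.
Solving gives p = 8 or p = 2.
Check each candidate in the original equation:
  p = 8: √(36) = 6, while p - 2 = 6 — valid.
  p = 2: √(0) = 0, while p - 2 = 0 — valid.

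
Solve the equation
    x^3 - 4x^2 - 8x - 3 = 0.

Possible rational roots are divisors of -3. Testing x = -1 gives 0, so (x + 1) is a factor.
Divide: x^3 - 4x^2 - 8x - 3 = (x + 1)(x^2 - 5x - 3).
Apply the quadratic formula to x^2 - 5x - 3 = 0: x = (5 +/- sqrt(37))/2, i.e. x ~= 5.5414 or x ~= -0.5414.

x = -1 or x = -0.5414 or x = 5.5414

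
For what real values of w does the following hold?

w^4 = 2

Let u = w^2. The equation becomes u^2 - 2 = 0.
By the quadratic formula, u = sqrt(2) or u = -sqrt(2).
w^2 = sqrt(2) gives w = +/-2**(1/4) ~= +/-1.1892.
w^2 = -sqrt(2) < 0 has no real solution.

w = -1.1892 or w = 1.1892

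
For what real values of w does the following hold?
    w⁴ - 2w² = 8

Let u = w². The equation becomes u² - 2u - 8 = 0.
Factor: (u - 4)(u + 2) = 0, so u = 4 or u = -2.
w² = 4 gives w = ±2.
w² = -2 < 0 has no real solution.

w = -2 or w = 2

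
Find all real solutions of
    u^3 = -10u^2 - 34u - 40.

Rearrange: u^3 + 10u^2 + 34u + 40 = 0.
Possible rational roots are divisors of 40. Testing u = -4 gives 0, so (u + 4) is a factor.
Divide: u^3 + 10u^2 + 34u + 40 = (u + 4)(u^2 + 6u + 10).
The quadratic u^2 + 6u + 10 has discriminant -4 < 0, so no further real roots.

u = -4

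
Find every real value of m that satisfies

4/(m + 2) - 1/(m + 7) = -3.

m = -6.5275 or m = -3.4725

Multiply both sides by (m + 2)(m + 7):
4(m + 7) - (m + 2) = -3(m + 2)(m + 7).
Expand and collect terms: -3m^2 - 30m - 68 = 0.
By the quadratic formula, m = (30 +/- sqrt(84)) / -6, so m ~= -6.5275 or m ~= -3.4725.
Neither value makes a denominator zero (m != -2, m != -7), so both are valid.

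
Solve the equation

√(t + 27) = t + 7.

Square both sides: t + 27 = (t + 7)².
Expand and rearrange: t² + 13t + 22 = 0.
Solving gives t = -2 or t = -11.
Check each candidate in the original equation:
  t = -2: √(25) = 5, while t + 7 = 5 — valid.
  t = -11: √(16) = 4, while t + 7 = -4 — extraneous.

t = -2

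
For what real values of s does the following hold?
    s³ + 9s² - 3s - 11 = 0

s = -9.1962 or s = -1 or s = 1.1962

Possible rational roots are divisors of -11. Testing s = -1 gives 0, so (s + 1) is a factor.
Divide: s³ + 9s² - 3s - 11 = (s + 1)(s² + 8s - 11).
Apply the quadratic formula to s² + 8s - 11 = 0: s = (-8 ± √108)/2, i.e. s ≈ 1.1962 or s ≈ -9.1962.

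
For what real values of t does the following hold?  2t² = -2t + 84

Bring every term to one side: 2t² + 2t - 84 = 0.
Factor: 2(t - 6)(t + 7) = 0.
So t = 6 or t = -7.

t = -7 or t = 6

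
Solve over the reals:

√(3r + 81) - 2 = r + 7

r = 0

Isolate the radical: √(3r + 81) = r + 9.
Square both sides: 3r + 81 = (r + 9)².
Expand and rearrange: r² + 15r = 0.
Solving gives r = 0 or r = -15.
Check each candidate in the original equation:
  r = 0: √(81) = 9, while r + 9 = 9 — valid.
  r = -15: √(36) = 6, while r + 9 = -6 — extraneous.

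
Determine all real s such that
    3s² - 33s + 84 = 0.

s = 4 or s = 7

Factor: 3(s - 4)(s - 7) = 0.
So s = 4 or s = 7.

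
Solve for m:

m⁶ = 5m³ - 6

m = 1.2599 or m = 1.4422

Let u = m³. The equation becomes u² - 5u + 6 = 0.
Factor: (u - 3)(u - 2) = 0, so u = 3 or u = 2.
m³ = 3 gives m = ∛(3) ≈ 1.4422.
m³ = 2 gives m = ∛(2) ≈ 1.2599.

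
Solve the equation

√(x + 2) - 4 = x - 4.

x = 2

Isolate the radical: √(x + 2) = x.
Square both sides: x + 2 = (x)².
Expand and rearrange: x² - x - 2 = 0.
Solving gives x = 2 or x = -1.
Check each candidate in the original equation:
  x = 2: √(4) = 2, while x = 2 — valid.
  x = -1: √(1) = 1, while x = -1 — extraneous.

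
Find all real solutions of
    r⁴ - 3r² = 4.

r = -2 or r = 2

Let u = r². The equation becomes u² - 3u - 4 = 0.
Factor: (u - 4)(u + 1) = 0, so u = 4 or u = -1.
r² = 4 gives r = ±2.
r² = -1 < 0 has no real solution.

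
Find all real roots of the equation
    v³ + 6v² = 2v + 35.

Rearrange: v³ + 6v² - 2v - 35 = 0.
Possible rational roots are divisors of -35. Testing v = -5 gives 0, so (v + 5) is a factor.
Divide: v³ + 6v² - 2v - 35 = (v + 5)(v² + v - 7).
Apply the quadratic formula to v² + v - 7 = 0: v = (-1 ± √29)/2, i.e. v ≈ 2.1926 or v ≈ -3.1926.

v = -5 or v = -3.1926 or v = 2.1926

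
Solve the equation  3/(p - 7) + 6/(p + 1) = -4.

p = -2.6267 or p = 6.3767

Multiply both sides by (p - 7)(p + 1):
3(p + 1) + 6(p - 7) = -4(p - 7)(p + 1).
Expand and collect terms: -4p² + 15p + 67 = 0.
By the quadratic formula, p = (-15 ± √1297) / -8, so p ≈ -2.6267 or p ≈ 6.3767.
Neither value makes a denominator zero (p ≠ 7, p ≠ -1), so both are valid.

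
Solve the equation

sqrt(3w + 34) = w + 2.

w = 5

Square both sides: 3w + 34 = (w + 2)^2.
Expand and rearrange: w^2 + w - 30 = 0.
Solving gives w = 5 or w = -6.
Check each candidate in the original equation:
  w = 5: sqrt(49) = 7, while w + 2 = 7 — valid.
  w = -6: sqrt(16) = 4, while w + 2 = -4 — extraneous.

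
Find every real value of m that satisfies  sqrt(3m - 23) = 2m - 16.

Square both sides: 3m - 23 = (2m - 16)^2.
Expand and rearrange: 4m^2 - 67m + 279 = 0.
Solving gives m = 9 or m = 7.75.
Check each candidate in the original equation:
  m = 9: sqrt(4) = 2, while 2m - 16 = 2 — valid.
  m = 7.75: sqrt(0.25) = 0.5, while 2m - 16 = -0.5 — extraneous.

m = 9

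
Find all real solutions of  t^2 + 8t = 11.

t = -9.1962 or t = 1.1962

Rearrange to standard form: t^2 + 8t - 11 = 0.
Discriminant: (8)^2 - 4*1*(-11) = 108.
Quadratic formula: t = (-8 +/- sqrt(108)) / 2.
So t = -4 + 3*sqrt(3) ~= 1.1962 or t = -3*sqrt(3) - 4 ~= -9.1962.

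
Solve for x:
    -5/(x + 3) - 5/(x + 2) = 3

Multiply both sides by (x + 3)(x + 2):
-5(x + 2) - 5(x + 3) = 3(x + 3)(x + 2).
Expand and collect terms: 3x^2 + 25x + 43 = 0.
By the quadratic formula, x = (-25 +/- sqrt(109)) / 6, so x ~= -2.4266 or x ~= -5.9067.
Neither value makes a denominator zero (x != -3, x != -2), so both are valid.

x = -5.9067 or x = -2.4266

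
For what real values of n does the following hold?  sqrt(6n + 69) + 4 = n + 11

n = 2

Isolate the radical: sqrt(6n + 69) = n + 7.
Square both sides: 6n + 69 = (n + 7)^2.
Expand and rearrange: n^2 + 8n - 20 = 0.
Solving gives n = 2 or n = -10.
Check each candidate in the original equation:
  n = 2: sqrt(81) = 9, while n + 7 = 9 — valid.
  n = -10: sqrt(9) = 3, while n + 7 = -3 — extraneous.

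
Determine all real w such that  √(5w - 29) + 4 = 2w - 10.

Isolate the radical: √(5w - 29) = 2w - 14.
Square both sides: 5w - 29 = (2w - 14)².
Expand and rearrange: 4w² - 61w + 225 = 0.
Solving gives w = 9 or w = 6.25.
Check each candidate in the original equation:
  w = 9: √(16) = 4, while 2w - 14 = 4 — valid.
  w = 6.25: √(2.25) = 1.5, while 2w - 14 = -1.5 — extraneous.

w = 9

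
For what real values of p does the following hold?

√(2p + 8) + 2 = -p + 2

Isolate the radical: √(2p + 8) = -p.
Square both sides: 2p + 8 = (-p)².
Expand and rearrange: p² - 2p - 8 = 0.
Solving gives p = 4 or p = -2.
Check each candidate in the original equation:
  p = 4: √(16) = 4, while -p = -4 — extraneous.
  p = -2: √(4) = 2, while -p = 2 — valid.

p = -2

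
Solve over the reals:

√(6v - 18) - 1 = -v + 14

v = 9

Isolate the radical: √(6v - 18) = -v + 15.
Square both sides: 6v - 18 = (-v + 15)².
Expand and rearrange: v² - 36v + 243 = 0.
Solving gives v = 27 or v = 9.
Check each candidate in the original equation:
  v = 27: √(144) = 12, while -v + 15 = -12 — extraneous.
  v = 9: √(36) = 6, while -v + 15 = 6 — valid.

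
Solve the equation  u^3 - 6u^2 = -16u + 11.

u = 1

Rearrange: u^3 - 6u^2 + 16u - 11 = 0.
Possible rational roots are divisors of -11. Testing u = 1 gives 0, so (u - 1) is a factor.
Divide: u^3 - 6u^2 + 16u - 11 = (u - 1)(u^2 - 5u + 11).
The quadratic u^2 - 5u + 11 has discriminant -19 < 0, so no further real roots.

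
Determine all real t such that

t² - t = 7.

t = -2.1926 or t = 3.1926

Rearrange to standard form: t² - t - 7 = 0.
Discriminant: (-1)² − 4·1·(-7) = 29.
Quadratic formula: t = (1 ± √29) / 2.
So t = 1/2 + √(29)/2 ≈ 3.1926 or t = 1/2 - √(29)/2 ≈ -2.1926.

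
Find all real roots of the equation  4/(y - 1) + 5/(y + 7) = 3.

Multiply both sides by (y - 1)(y + 7):
4(y + 7) + 5(y - 1) = 3(y - 1)(y + 7).
Expand and collect terms: 3y^2 + 9y - 44 = 0.
By the quadratic formula, y = (-9 +/- sqrt(609)) / 6, so y ~= 2.613 or y ~= -5.613.
Neither value makes a denominator zero (y != 1, y != -7), so both are valid.

y = -5.613 or y = 2.613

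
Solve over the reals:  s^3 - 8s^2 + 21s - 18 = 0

s = 2 or s = 3

Possible rational roots are divisors of -18. Testing s = 2 gives 0, so (s - 2) is a factor.
Divide: s^3 - 8s^2 + 21s - 18 = (s - 2)(s^2 - 6s + 9).
The quadratic has the repeated root s = 3.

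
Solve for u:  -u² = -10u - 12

Rearrange to standard form: -u² + 10u + 12 = 0.
Discriminant: (10)² − 4·(-1)·12 = 148.
Quadratic formula: u = (-10 ± √148) / (-2).
So u = 5 - √(37) ≈ -1.0828 or u = 5 + √(37) ≈ 11.0828.

u = -1.0828 or u = 11.0828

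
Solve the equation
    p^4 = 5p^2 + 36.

Let u = p^2. The equation becomes u^2 - 5u - 36 = 0.
Factor: (u + 4)(u - 9) = 0, so u = -4 or u = 9.
p^2 = -4 < 0 has no real solution.
p^2 = 9 gives p = +/-3.

p = -3 or p = 3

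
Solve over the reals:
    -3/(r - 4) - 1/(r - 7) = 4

r = 3.1972 or r = 6.8028

Multiply both sides by (r - 4)(r - 7):
-3(r - 7) - (r - 4) = 4(r - 4)(r - 7).
Expand and collect terms: 4r^2 - 40r + 87 = 0.
By the quadratic formula, r = (40 +/- sqrt(208)) / 8, so r ~= 6.8028 or r ~= 3.1972.
Neither value makes a denominator zero (r != 4, r != 7), so both are valid.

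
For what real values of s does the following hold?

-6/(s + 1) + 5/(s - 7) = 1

Multiply both sides by (s + 1)(s - 7):
-6(s - 7) + 5(s + 1) = (s + 1)(s - 7).
Expand and collect terms: s² - 5s - 54 = 0.
By the quadratic formula, s = (5 ± √241) / 2, so s ≈ 10.2621 or s ≈ -5.2621.
Neither value makes a denominator zero (s ≠ -1, s ≠ 7), so both are valid.

s = -5.2621 or s = 10.2621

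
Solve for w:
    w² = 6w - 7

w = 1.5858 or w = 4.4142

Rearrange to standard form: w² - 6w + 7 = 0.
Discriminant: (-6)² − 4·1·7 = 8.
Quadratic formula: w = (6 ± √8) / 2.
So w = √(2) + 3 ≈ 4.4142 or w = 3 - √(2) ≈ 1.5858.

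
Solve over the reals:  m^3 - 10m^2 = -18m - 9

Rearrange: m^3 - 10m^2 + 18m + 9 = 0.
Possible rational roots are divisors of 9. Testing m = 3 gives 0, so (m - 3) is a factor.
Divide: m^3 - 10m^2 + 18m + 9 = (m - 3)(m^2 - 7m - 3).
Apply the quadratic formula to m^2 - 7m - 3 = 0: m = (7 +/- sqrt(61))/2, i.e. m ~= 7.4051 or m ~= -0.4051.

m = -0.4051 or m = 3 or m = 7.4051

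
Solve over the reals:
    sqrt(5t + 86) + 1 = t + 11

t = -1

Isolate the radical: sqrt(5t + 86) = t + 10.
Square both sides: 5t + 86 = (t + 10)^2.
Expand and rearrange: t^2 + 15t + 14 = 0.
Solving gives t = -1 or t = -14.
Check each candidate in the original equation:
  t = -1: sqrt(81) = 9, while t + 10 = 9 — valid.
  t = -14: sqrt(16) = 4, while t + 10 = -4 — extraneous.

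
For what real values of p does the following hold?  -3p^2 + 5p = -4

p = -0.5907 or p = 2.2573

Rearrange to standard form: -3p^2 + 5p + 4 = 0.
Discriminant: (5)^2 - 4*(-3)*4 = 73.
Quadratic formula: p = (-5 +/- sqrt(73)) / (-6).
So p = 5/6 - sqrt(73)/6 ~= -0.5907 or p = 5/6 + sqrt(73)/6 ~= 2.2573.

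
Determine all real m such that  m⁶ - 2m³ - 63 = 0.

Let u = m³. The equation becomes u² - 2u - 63 = 0.
Factor: (u - 9)(u + 7) = 0, so u = 9 or u = -7.
m³ = 9 gives m = ∛(9) ≈ 2.0801.
m³ = -7 gives m = -∛(7) ≈ -1.9129.

m = -1.9129 or m = 2.0801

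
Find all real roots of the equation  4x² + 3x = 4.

Rearrange to standard form: 4x² + 3x - 4 = 0.
Discriminant: (3)² − 4·4·(-4) = 73.
Quadratic formula: x = (-3 ± √73) / 8.
So x = -3/8 + √(73)/8 ≈ 0.693 or x = -√(73)/8 - 3/8 ≈ -1.443.

x = -1.443 or x = 0.693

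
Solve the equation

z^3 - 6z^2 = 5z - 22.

z = -2 or z = 1.7639 or z = 6.2361

Rearrange: z^3 - 6z^2 - 5z + 22 = 0.
Possible rational roots are divisors of 22. Testing z = -2 gives 0, so (z + 2) is a factor.
Divide: z^3 - 6z^2 - 5z + 22 = (z + 2)(z^2 - 8z + 11).
Apply the quadratic formula to z^2 - 8z + 11 = 0: z = (8 +/- sqrt(20))/2, i.e. z ~= 6.2361 or z ~= 1.7639.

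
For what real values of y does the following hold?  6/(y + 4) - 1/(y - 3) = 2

Multiply both sides by (y + 4)(y - 3):
6(y - 3) - (y + 4) = 2(y + 4)(y - 3).
Expand and collect terms: 2y^2 - 3y - 2 = 0.
Factor or apply the quadratic formula: y = 2 or y = -0.5.
Neither value makes a denominator zero (y != -4, y != 3), so both are valid.

y = -0.5 or y = 2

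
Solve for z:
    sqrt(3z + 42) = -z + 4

Square both sides: 3z + 42 = (-z + 4)^2.
Expand and rearrange: z^2 - 11z - 26 = 0.
Solving gives z = 13 or z = -2.
Check each candidate in the original equation:
  z = 13: sqrt(81) = 9, while -z + 4 = -9 — extraneous.
  z = -2: sqrt(36) = 6, while -z + 4 = 6 — valid.

z = -2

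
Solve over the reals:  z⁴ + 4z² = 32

z = -2 or z = 2

Let u = z². The equation becomes u² + 4u - 32 = 0.
Factor: (u + 8)(u - 4) = 0, so u = -8 or u = 4.
z² = -8 < 0 has no real solution.
z² = 4 gives z = ±2.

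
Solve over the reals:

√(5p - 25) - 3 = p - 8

Isolate the radical: √(5p - 25) = p - 5.
Square both sides: 5p - 25 = (p - 5)².
Expand and rearrange: p² - 15p + 50 = 0.
Solving gives p = 10 or p = 5.
Check each candidate in the original equation:
  p = 10: √(25) = 5, while p - 5 = 5 — valid.
  p = 5: √(0) = 0, while p - 5 = 0 — valid.

p = 5 or p = 10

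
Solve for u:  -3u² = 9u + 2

u = -2.7583 or u = -0.2417

Rearrange to standard form: -3u² - 9u - 2 = 0.
Discriminant: (-9)² − 4·(-3)·(-2) = 57.
Quadratic formula: u = (9 ± √57) / (-6).
So u = -3/2 - √(57)/6 ≈ -2.7583 or u = -3/2 + √(57)/6 ≈ -0.2417.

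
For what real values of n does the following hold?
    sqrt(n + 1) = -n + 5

Square both sides: n + 1 = (-n + 5)^2.
Expand and rearrange: n^2 - 11n + 24 = 0.
Solving gives n = 8 or n = 3.
Check each candidate in the original equation:
  n = 8: sqrt(9) = 3, while -n + 5 = -3 — extraneous.
  n = 3: sqrt(4) = 2, while -n + 5 = 2 — valid.

n = 3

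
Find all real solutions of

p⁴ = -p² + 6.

p = -1.4142 or p = 1.4142

Let u = p². The equation becomes u² + u - 6 = 0.
Factor: (u + 3)(u - 2) = 0, so u = -3 or u = 2.
p² = -3 < 0 has no real solution.
p² = 2 gives p = ±√(2) ≈ ±1.4142.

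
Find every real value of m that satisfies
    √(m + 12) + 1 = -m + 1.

Isolate the radical: √(m + 12) = -m.
Square both sides: m + 12 = (-m)².
Expand and rearrange: m² - m - 12 = 0.
Solving gives m = 4 or m = -3.
Check each candidate in the original equation:
  m = 4: √(16) = 4, while -m = -4 — extraneous.
  m = -3: √(9) = 3, while -m = 3 — valid.

m = -3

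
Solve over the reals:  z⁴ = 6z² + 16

Let u = z². The equation becomes u² - 6u - 16 = 0.
Factor: (u - 8)(u + 2) = 0, so u = 8 or u = -2.
z² = 8 gives z = ±2·√(2) ≈ ±2.8284.
z² = -2 < 0 has no real solution.

z = -2.8284 or z = 2.8284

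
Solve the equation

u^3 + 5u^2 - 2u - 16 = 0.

Possible rational roots are divisors of -16. Testing u = -2 gives 0, so (u + 2) is a factor.
Divide: u^3 + 5u^2 - 2u - 16 = (u + 2)(u^2 + 3u - 8).
Apply the quadratic formula to u^2 + 3u - 8 = 0: u = (-3 +/- sqrt(41))/2, i.e. u ~= 1.7016 or u ~= -4.7016.

u = -4.7016 or u = -2 or u = 1.7016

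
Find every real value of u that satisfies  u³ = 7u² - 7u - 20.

u = -1.1926 or u = 4 or u = 4.1926

Rearrange: u³ - 7u² + 7u + 20 = 0.
Possible rational roots are divisors of 20. Testing u = 4 gives 0, so (u - 4) is a factor.
Divide: u³ - 7u² + 7u + 20 = (u - 4)(u² - 3u - 5).
Apply the quadratic formula to u² - 3u - 5 = 0: u = (3 ± √29)/2, i.e. u ≈ 4.1926 or u ≈ -1.1926.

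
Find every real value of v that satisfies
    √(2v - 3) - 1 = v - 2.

Isolate the radical: √(2v - 3) = v - 1.
Square both sides: 2v - 3 = (v - 1)².
Expand and rearrange: v² - 4v + 4 = 0.
This gives the repeated root v = 2.
Check in the original equation:
  v = 2: √(1) = 1, while v - 1 = 1 — valid.

v = 2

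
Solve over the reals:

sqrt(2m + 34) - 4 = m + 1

Isolate the radical: sqrt(2m + 34) = m + 5.
Square both sides: 2m + 34 = (m + 5)^2.
Expand and rearrange: m^2 + 8m - 9 = 0.
Solving gives m = 1 or m = -9.
Check each candidate in the original equation:
  m = 1: sqrt(36) = 6, while m + 5 = 6 — valid.
  m = -9: sqrt(16) = 4, while m + 5 = -4 — extraneous.

m = 1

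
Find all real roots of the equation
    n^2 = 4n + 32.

n = -4 or n = 8

Bring every term to one side: n^2 - 4n - 32 = 0.
Factor: (n - 8)(n + 4) = 0.
So n = 8 or n = -4.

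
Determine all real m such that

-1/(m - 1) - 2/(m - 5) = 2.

m = 0.3625 or m = 4.1375

Multiply both sides by (m - 1)(m - 5):
-(m - 5) - 2(m - 1) = 2(m - 1)(m - 5).
Expand and collect terms: 2m^2 - 9m + 3 = 0.
By the quadratic formula, m = (9 +/- sqrt(57)) / 4, so m ~= 4.1375 or m ~= 0.3625.
Neither value makes a denominator zero (m != 1, m != 5), so both are valid.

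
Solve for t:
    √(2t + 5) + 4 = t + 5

t = 2

Isolate the radical: √(2t + 5) = t + 1.
Square both sides: 2t + 5 = (t + 1)².
Expand and rearrange: t² - 4 = 0.
Solving gives t = 2 or t = -2.
Check each candidate in the original equation:
  t = 2: √(9) = 3, while t + 1 = 3 — valid.
  t = -2: √(1) = 1, while t + 1 = -1 — extraneous.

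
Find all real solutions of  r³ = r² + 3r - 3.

Rearrange: r³ - r² - 3r + 3 = 0.
Possible rational roots are divisors of 3. Testing r = 1 gives 0, so (r - 1) is a factor.
Divide: r³ - r² - 3r + 3 = (r - 1)(r² - 3).
Apply the quadratic formula to r² - 3 = 0: r = (0 ± √12)/2, i.e. r ≈ 1.7321 or r ≈ -1.7321.

r = -1.7321 or r = 1 or r = 1.7321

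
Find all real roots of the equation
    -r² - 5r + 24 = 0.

Factor: -1(r - 3)(r + 8) = 0.
So r = 3 or r = -8.

r = -8 or r = 3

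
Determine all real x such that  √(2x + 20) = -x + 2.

Square both sides: 2x + 20 = (-x + 2)².
Expand and rearrange: x² - 6x - 16 = 0.
Solving gives x = 8 or x = -2.
Check each candidate in the original equation:
  x = 8: √(36) = 6, while -x + 2 = -6 — extraneous.
  x = -2: √(16) = 4, while -x + 2 = 4 — valid.

x = -2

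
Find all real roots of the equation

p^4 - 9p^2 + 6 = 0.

Let u = p^2. The equation becomes u^2 - 9u + 6 = 0.
By the quadratic formula, u = sqrt(57)/2 + 9/2 or u = 9/2 - sqrt(57)/2.
p^2 = sqrt(57)/2 + 9/2 gives p = +/-sqrt(sqrt(57)/2 + 9/2) ~= +/-2.8766.
p^2 = 9/2 - sqrt(57)/2 gives p = +/-sqrt(9/2 - sqrt(57)/2) ~= +/-0.8515.

p = -2.8766 or p = -0.8515 or p = 0.8515 or p = 2.8766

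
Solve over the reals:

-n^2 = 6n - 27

Bring every term to one side: -n^2 - 6n + 27 = 0.
Factor: -1(n - 3)(n + 9) = 0.
So n = 3 or n = -9.

n = -9 or n = 3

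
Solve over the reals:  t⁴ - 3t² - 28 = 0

Let u = t². The equation becomes u² - 3u - 28 = 0.
Factor: (u - 7)(u + 4) = 0, so u = 7 or u = -4.
t² = 7 gives t = ±√(7) ≈ ±2.6458.
t² = -4 < 0 has no real solution.

t = -2.6458 or t = 2.6458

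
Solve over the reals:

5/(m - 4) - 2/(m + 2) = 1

m = -3.1789 or m = 8.1789

Multiply both sides by (m - 4)(m + 2):
5(m + 2) - 2(m - 4) = (m - 4)(m + 2).
Expand and collect terms: m² - 5m - 26 = 0.
By the quadratic formula, m = (5 ± √129) / 2, so m ≈ 8.1789 or m ≈ -3.1789.
Neither value makes a denominator zero (m ≠ 4, m ≠ -2), so both are valid.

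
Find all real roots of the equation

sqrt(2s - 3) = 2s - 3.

s = 1.5 or s = 2

Square both sides: 2s - 3 = (2s - 3)^2.
Expand and rearrange: 4s^2 - 14s + 12 = 0.
Solving gives s = 2 or s = 1.5.
Check each candidate in the original equation:
  s = 2: sqrt(1) = 1, while 2s - 3 = 1 — valid.
  s = 1.5: sqrt(0) = 0, while 2s - 3 = 0 — valid.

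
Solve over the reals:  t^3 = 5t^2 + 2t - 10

Rearrange: t^3 - 5t^2 - 2t + 10 = 0.
Possible rational roots are divisors of 10. Testing t = 5 gives 0, so (t - 5) is a factor.
Divide: t^3 - 5t^2 - 2t + 10 = (t - 5)(t^2 - 2).
Apply the quadratic formula to t^2 - 2 = 0: t = (0 +/- sqrt(8))/2, i.e. t ~= 1.4142 or t ~= -1.4142.

t = -1.4142 or t = 1.4142 or t = 5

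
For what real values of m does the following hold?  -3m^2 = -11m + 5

Rearrange to standard form: -3m^2 + 11m - 5 = 0.
Discriminant: (11)^2 - 4*(-3)*(-5) = 61.
Quadratic formula: m = (-11 +/- sqrt(61)) / (-6).
So m = 11/6 - sqrt(61)/6 ~= 0.5316 or m = sqrt(61)/6 + 11/6 ~= 3.135.

m = 0.5316 or m = 3.135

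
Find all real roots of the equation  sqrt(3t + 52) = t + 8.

t = -1

Square both sides: 3t + 52 = (t + 8)^2.
Expand and rearrange: t^2 + 13t + 12 = 0.
Solving gives t = -1 or t = -12.
Check each candidate in the original equation:
  t = -1: sqrt(49) = 7, while t + 8 = 7 — valid.
  t = -12: sqrt(16) = 4, while t + 8 = -4 — extraneous.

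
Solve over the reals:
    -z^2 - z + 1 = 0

Discriminant: (-1)^2 - 4*(-1)*1 = 5.
Quadratic formula: z = (1 +/- sqrt(5)) / (-2).
So z = -sqrt(5)/2 - 1/2 ~= -1.618 or z = -1/2 + sqrt(5)/2 ~= 0.618.

z = -1.618 or z = 0.618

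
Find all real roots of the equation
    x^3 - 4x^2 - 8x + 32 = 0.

Possible rational roots are divisors of 32. Testing x = 4 gives 0, so (x - 4) is a factor.
Divide: x^3 - 4x^2 - 8x + 32 = (x - 4)(x^2 - 8).
Apply the quadratic formula to x^2 - 8 = 0: x = (0 +/- sqrt(32))/2, i.e. x ~= 2.8284 or x ~= -2.8284.

x = -2.8284 or x = 2.8284 or x = 4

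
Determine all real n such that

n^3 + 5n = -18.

n = -2

Rearrange: n^3 + 5n + 18 = 0.
Possible rational roots are divisors of 18. Testing n = -2 gives 0, so (n + 2) is a factor.
Divide: n^3 + 5n + 18 = (n + 2)(n^2 - 2n + 9).
The quadratic n^2 - 2n + 9 has discriminant -32 < 0, so no further real roots.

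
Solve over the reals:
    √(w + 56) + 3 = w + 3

Isolate the radical: √(w + 56) = w.
Square both sides: w + 56 = (w)².
Expand and rearrange: w² - w - 56 = 0.
Solving gives w = 8 or w = -7.
Check each candidate in the original equation:
  w = 8: √(64) = 8, while w = 8 — valid.
  w = -7: √(49) = 7, while w = -7 — extraneous.

w = 8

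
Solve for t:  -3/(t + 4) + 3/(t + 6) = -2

t = -7 or t = -3

Multiply both sides by (t + 4)(t + 6):
-3(t + 6) + 3(t + 4) = -2(t + 4)(t + 6).
Expand and collect terms: -2t^2 - 20t - 42 = 0.
Factor or apply the quadratic formula: t = -7 or t = -3.
Neither value makes a denominator zero (t != -4, t != -6), so both are valid.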